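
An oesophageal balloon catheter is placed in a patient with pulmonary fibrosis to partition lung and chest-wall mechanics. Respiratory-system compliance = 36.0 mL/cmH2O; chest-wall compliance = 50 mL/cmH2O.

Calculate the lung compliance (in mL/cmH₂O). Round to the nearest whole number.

1/CL = 1/Crs − 1/Ccw.
1/CL = 1/36.0 − 1/50 = 0.007778.
CL = 128.57 mL/cmH2O.

129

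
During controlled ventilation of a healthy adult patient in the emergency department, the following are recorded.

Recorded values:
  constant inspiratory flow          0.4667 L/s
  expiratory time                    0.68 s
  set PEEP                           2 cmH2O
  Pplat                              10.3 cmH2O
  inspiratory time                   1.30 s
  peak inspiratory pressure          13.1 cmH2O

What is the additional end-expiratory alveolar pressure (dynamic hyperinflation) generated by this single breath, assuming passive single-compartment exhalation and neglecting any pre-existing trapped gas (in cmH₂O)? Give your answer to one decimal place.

Vt = flow × Ti = 0.4667 L/s × 1.30 s × 1000 mL/L = 606.71 mL.
R = (PIP − Pplat)/V̇ = (13.1 − 10.3) / 0.4667 = 2.8/0.4667 = 6.0 cmH2O·s/L.
C = Vt/(Pplat − PEEP) = 606.71 / (10.3 − 2) = 606.71/8.3 = 73.098 mL/cmH2O.
τ = R × C = 6.0 × 0.0731 L/cmH2O = 0.4386 s.
Fraction remaining = e^(−Te/τ) = e^(−0.68/0.4386) = 0.2122; trapped volume = 606.71 × 0.2122 = 128.74 mL.
Additional alveolar pressure from trapping ≈ V_trapped / C = 128.74 / 73.098 = 1.761 cmH2O.

1.8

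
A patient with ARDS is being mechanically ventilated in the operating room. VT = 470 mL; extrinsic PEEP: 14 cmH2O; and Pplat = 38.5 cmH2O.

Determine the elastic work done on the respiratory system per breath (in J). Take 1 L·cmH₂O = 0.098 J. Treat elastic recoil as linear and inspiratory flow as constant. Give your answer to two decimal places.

0.56

Elastic work ≈ ½ × (Pplat − PEEP) × Vt = 0.5 × (38.5 − 14) × 0.470 L = 0.5 × 24.5 × 0.470 = 5.758 L·cmH2O.
× 0.098 J/(L·cmH2O) → 0.5643 J.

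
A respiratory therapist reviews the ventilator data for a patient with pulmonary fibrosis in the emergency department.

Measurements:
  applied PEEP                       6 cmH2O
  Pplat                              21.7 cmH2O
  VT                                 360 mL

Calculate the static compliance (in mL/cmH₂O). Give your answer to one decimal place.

Cstat = Vt / (Pplat − PEEP) = 360 / (21.7 − 6) = 360 / 15.7 = 22.93 mL/cmH2O.

22.9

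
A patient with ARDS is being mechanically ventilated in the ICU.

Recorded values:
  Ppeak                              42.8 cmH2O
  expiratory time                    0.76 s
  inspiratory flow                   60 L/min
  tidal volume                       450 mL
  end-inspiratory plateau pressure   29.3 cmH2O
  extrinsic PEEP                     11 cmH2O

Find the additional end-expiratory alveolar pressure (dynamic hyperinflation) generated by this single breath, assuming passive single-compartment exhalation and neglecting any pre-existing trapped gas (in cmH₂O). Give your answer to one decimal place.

Flow: 60 L/min ÷ 60 = 1 L/s.
R = (PIP − Pplat)/V̇ = (42.8 − 29.3) / 1 = 13.5/1 = 13.5 cmH2O·s/L.
C = Vt/(Pplat − PEEP) = 450.0 / (29.3 − 11) = 450.0/18.3 = 24.59 mL/cmH2O.
τ = R × C = 13.5 × 0.02459 L/cmH2O = 0.332 s.
Fraction remaining = e^(−Te/τ) = e^(−0.76/0.332) = 0.1014; trapped volume = 450.0 × 0.1014 = 45.63 mL.
Additional alveolar pressure from trapping ≈ V_trapped / C = 45.63 / 24.59 = 1.856 cmH2O.

1.9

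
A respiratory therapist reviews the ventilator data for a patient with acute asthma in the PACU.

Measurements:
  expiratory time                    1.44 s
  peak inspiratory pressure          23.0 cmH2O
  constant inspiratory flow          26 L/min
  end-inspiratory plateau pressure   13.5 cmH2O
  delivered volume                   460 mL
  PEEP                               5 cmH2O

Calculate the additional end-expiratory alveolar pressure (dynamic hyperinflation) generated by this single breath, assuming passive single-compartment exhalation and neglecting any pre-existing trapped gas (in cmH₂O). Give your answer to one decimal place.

Flow: 26 L/min ÷ 60 = 0.4333 L/s.
R = (PIP − Pplat)/V̇ = (23.0 − 13.5) / 0.4333 = 9.5/0.4333 = 21.925 cmH2O·s/L.
C = Vt/(Pplat − PEEP) = 460.0 / (13.5 − 5) = 460.0/8.5 = 54.118 mL/cmH2O.
τ = R × C = 21.925 × 0.05412 L/cmH2O = 1.187 s.
Fraction remaining = e^(−Te/τ) = e^(−1.44/1.187) = 0.2973; trapped volume = 460.0 × 0.2973 = 136.76 mL.
Additional alveolar pressure from trapping ≈ V_trapped / C = 136.76 / 54.118 = 2.527 cmH2O.

2.5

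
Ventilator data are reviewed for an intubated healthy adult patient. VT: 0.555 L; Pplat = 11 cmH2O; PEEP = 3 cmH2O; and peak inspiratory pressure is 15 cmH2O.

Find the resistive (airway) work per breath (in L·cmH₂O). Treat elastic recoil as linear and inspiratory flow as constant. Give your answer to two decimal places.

2.22

With constant inspiratory flow the resistive pressure is constant at PIP − Pplat = 15 − 11 = 4.0 cmH2O, so resistive work = 4.0 × 0.555 = 2.22 L·cmH2O.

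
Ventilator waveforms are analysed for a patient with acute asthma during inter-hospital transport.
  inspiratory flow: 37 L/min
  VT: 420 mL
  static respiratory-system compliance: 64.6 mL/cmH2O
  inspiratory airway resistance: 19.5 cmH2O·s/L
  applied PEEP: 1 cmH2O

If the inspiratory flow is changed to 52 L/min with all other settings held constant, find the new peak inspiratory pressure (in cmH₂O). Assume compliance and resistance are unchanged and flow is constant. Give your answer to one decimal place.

Flow: 37 L/min ÷ 60 = 0.6167 L/s.
New flow: 52 L/min ÷ 60 = 0.8667 L/s.
PIP = Vt/C + R·V̇ + PEEP (constant-flow equation of motion).
Only the resistive term changes: ΔPIP = R × ΔV̇ = 19.5 × (0.8667 − 0.6167) = 19.5 × 0.25 = 4.875 cmH2O.
Original PIP = 420/64.6 + 19.5×0.6167 + 1 = 19.527 cmH2O; new PIP = 19.527 + (4.875) = 24.402 cmH2O.

24.4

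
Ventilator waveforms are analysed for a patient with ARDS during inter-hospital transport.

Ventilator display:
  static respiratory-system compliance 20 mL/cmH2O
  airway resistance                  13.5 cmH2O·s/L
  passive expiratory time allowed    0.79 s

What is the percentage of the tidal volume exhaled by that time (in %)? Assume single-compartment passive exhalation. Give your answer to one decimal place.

94.6

τ = R × C = 13.5 × 20 mL/cmH2O = 13.5 × 0.020 L/cmH2O = 0.27 s.
Passive exhalation: V(t)/V₀ = e^(−t/τ) = e^(−0.79/0.27) = 0.05362.
Fraction exhaled = 1 − 0.05362 = 0.9464 → 94.64%.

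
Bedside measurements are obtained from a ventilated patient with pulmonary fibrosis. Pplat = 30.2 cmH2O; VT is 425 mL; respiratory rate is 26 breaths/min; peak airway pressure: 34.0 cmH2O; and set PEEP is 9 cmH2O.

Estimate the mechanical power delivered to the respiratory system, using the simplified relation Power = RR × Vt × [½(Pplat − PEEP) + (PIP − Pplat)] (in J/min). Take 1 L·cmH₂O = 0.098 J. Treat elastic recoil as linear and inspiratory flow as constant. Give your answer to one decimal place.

Per-breath work = Vt × [½(Pplat−PEEP) + (PIP−Pplat)] = 0.425 × [0.5×21.2 + 3.8] = 0.425 × 14.4 = 6.12 L·cmH2O.
Power = 26 × 6.12 = 159.12 L·cmH2O/min.
× 0.098 J/(L·cmH2O) → 15.594 J/min.

15.6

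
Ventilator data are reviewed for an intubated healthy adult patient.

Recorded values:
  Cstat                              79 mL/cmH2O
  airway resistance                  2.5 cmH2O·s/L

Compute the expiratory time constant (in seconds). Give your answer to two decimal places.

0.20

τ = R × C = 2.5 × 79 mL/cmH2O = 2.5 × 0.079 L/cmH2O = 0.1975 s.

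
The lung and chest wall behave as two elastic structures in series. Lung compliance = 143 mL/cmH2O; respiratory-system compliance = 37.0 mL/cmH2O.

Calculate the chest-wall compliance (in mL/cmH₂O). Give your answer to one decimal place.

1/Ccw = 1/Crs − 1/CL.
1/Ccw = 1/37.0 − 1/143 = 0.02003.
Ccw = 49.925 mL/cmH2O.

49.9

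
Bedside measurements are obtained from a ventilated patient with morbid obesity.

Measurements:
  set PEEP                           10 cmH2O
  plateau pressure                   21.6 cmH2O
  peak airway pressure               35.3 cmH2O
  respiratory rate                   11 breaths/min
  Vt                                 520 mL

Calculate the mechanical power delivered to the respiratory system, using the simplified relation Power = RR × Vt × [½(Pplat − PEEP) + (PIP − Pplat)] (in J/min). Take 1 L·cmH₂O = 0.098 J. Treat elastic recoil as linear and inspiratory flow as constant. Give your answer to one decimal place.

10.9

Per-breath work = Vt × [½(Pplat−PEEP) + (PIP−Pplat)] = 0.520 × [0.5×11.6 + 13.7] = 0.520 × 19.5 = 10.14 L·cmH2O.
Power = 11 × 10.14 = 111.54 L·cmH2O/min.
× 0.098 J/(L·cmH2O) → 10.931 J/min.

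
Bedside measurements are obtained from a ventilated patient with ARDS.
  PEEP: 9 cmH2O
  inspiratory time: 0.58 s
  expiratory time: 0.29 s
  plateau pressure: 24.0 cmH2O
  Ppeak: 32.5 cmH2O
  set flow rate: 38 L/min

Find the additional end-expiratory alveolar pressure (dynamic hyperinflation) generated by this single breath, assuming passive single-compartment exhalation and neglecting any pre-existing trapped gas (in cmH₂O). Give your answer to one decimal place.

Flow: 38 L/min ÷ 60 = 0.6333 L/s.
Vt = flow × Ti = 0.6333 L/s × 0.58 s × 1000 mL/L = 367.31 mL.
R = (PIP − Pplat)/V̇ = (32.5 − 24.0) / 0.6333 = 8.5/0.6333 = 13.422 cmH2O·s/L.
C = Vt/(Pplat − PEEP) = 367.31 / (24.0 − 9) = 367.31/15.0 = 24.487 mL/cmH2O.
τ = R × C = 13.422 × 0.02449 L/cmH2O = 0.3287 s.
Fraction remaining = e^(−Te/τ) = e^(−0.29/0.3287) = 0.4138; trapped volume = 367.31 × 0.4138 = 151.99 mL.
Additional alveolar pressure from trapping ≈ V_trapped / C = 151.99 / 24.487 = 6.207 cmH2O.

6.2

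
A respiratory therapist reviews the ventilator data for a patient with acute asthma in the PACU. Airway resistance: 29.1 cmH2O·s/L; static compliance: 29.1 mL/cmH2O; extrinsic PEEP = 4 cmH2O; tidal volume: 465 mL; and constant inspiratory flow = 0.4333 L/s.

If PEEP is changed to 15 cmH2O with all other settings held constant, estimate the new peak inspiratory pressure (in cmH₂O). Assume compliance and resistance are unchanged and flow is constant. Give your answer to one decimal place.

43.6

PIP = Vt/C + R·V̇ + PEEP (constant-flow equation of motion).
Only the baseline term changes: ΔPIP = ΔPEEP = 15 − 4 = 11.0 cmH2O.
Original PIP = 465/29.1 + 29.1×0.4333 + 4 = 32.588 cmH2O; new PIP = 32.588 + (11.0) = 43.588 cmH2O.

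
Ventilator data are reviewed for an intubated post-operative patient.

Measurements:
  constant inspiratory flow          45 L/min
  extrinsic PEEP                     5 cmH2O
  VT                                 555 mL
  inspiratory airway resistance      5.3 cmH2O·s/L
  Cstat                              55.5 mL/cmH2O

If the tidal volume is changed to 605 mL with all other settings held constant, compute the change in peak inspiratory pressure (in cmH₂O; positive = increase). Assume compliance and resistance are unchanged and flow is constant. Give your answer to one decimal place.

0.9

PIP = Vt/C + R·V̇ + PEEP (constant-flow equation of motion).
Only the elastic term changes: ΔPIP = ΔVt / C = (605 − 555) / 55.5 = 0.9009 cmH2O.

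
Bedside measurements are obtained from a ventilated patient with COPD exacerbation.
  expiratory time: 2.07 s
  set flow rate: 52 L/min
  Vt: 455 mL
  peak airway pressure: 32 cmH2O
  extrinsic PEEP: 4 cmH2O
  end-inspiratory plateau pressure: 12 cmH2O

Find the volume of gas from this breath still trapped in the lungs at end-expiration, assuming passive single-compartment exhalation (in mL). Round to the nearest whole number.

Flow: 52 L/min ÷ 60 = 0.8667 L/s.
R = (PIP − Pplat)/V̇ = (32 − 12) / 0.8667 = 20.0/0.8667 = 23.076 cmH2O·s/L.
C = Vt/(Pplat − PEEP) = 455.0 / (12 − 4) = 455.0/8.0 = 56.875 mL/cmH2O.
τ = R × C = 23.076 × 0.05688 L/cmH2O = 1.313 s.
Fraction remaining = e^(−Te/τ) = e^(−2.07/1.313) = 0.2067.
Trapped volume = 455.0 × 0.2067 = 94.049 mL.

94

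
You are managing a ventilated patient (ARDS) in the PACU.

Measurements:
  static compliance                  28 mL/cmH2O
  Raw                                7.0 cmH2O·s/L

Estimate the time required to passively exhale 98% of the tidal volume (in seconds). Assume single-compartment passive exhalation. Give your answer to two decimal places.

0.77

τ = R × C = 7.0 × 28 mL/cmH2O = 7.0 × 0.028 L/cmH2O = 0.196 s.
Exhaled fraction f = 1 − e^(−t/τ) → t = −τ·ln(1 − f) = −0.196·ln(0.02) = 0.7668 s.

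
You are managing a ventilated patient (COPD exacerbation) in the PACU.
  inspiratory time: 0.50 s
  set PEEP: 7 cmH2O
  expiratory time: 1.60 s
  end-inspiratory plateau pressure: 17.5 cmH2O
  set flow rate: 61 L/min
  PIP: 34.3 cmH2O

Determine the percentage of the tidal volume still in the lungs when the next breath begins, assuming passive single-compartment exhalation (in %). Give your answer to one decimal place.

Flow: 61 L/min ÷ 60 = 1.0167 L/s.
Vt = flow × Ti = 1.0167 L/s × 0.50 s × 1000 mL/L = 508.35 mL.
R = (PIP − Pplat)/V̇ = (34.3 − 17.5) / 1.0167 = 16.8/1.0167 = 16.524 cmH2O·s/L.
C = Vt/(Pplat − PEEP) = 508.35 / (17.5 − 7) = 508.35/10.5 = 48.414 mL/cmH2O.
τ = R × C = 16.524 × 0.04841 L/cmH2O = 0.7999 s.
Fraction remaining at end-expiration = e^(−Te/τ) = e^(−1.60/0.7999) = 0.1353 → 13.53%.

13.5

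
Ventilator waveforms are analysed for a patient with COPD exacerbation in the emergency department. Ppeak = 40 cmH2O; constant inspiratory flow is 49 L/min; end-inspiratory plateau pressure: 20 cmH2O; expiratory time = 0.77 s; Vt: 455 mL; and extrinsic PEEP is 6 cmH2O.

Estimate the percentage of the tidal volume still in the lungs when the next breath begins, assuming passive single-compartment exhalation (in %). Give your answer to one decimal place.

38.0

Flow: 49 L/min ÷ 60 = 0.8167 L/s.
R = (PIP − Pplat)/V̇ = (40 − 20) / 0.8167 = 20.0/0.8167 = 24.489 cmH2O·s/L.
C = Vt/(Pplat − PEEP) = 455.0 / (20 − 6) = 455.0/14.0 = 32.5 mL/cmH2O.
τ = R × C = 24.489 × 0.0325 L/cmH2O = 0.7959 s.
Fraction remaining at end-expiration = e^(−Te/τ) = e^(−0.77/0.7959) = 0.38 → 38.0%.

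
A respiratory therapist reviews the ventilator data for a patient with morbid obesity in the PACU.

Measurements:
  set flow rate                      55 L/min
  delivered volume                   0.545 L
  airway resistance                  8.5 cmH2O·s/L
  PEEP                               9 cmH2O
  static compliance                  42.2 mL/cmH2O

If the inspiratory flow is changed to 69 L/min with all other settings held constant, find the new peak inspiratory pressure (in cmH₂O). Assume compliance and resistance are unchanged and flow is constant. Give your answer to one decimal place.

31.7

Flow: 55 L/min ÷ 60 = 0.9167 L/s.
New flow: 69 L/min ÷ 60 = 1.15 L/s.
PIP = Vt/C + R·V̇ + PEEP (constant-flow equation of motion).
Only the resistive term changes: ΔPIP = R × ΔV̇ = 8.5 × (1.15 − 0.9167) = 8.5 × 0.2333 = 1.983 cmH2O.
Original PIP = 545/42.2 + 8.5×0.9167 + 9 = 29.707 cmH2O; new PIP = 29.707 + (1.983) = 31.69 cmH2O.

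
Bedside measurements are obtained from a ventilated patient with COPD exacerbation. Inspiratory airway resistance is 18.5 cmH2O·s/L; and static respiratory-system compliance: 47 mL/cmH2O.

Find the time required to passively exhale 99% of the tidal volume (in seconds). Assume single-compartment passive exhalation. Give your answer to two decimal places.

4.00

τ = R × C = 18.5 × 47 mL/cmH2O = 18.5 × 0.047 L/cmH2O = 0.8695 s.
Exhaled fraction f = 1 − e^(−t/τ) → t = −τ·ln(1 − f) = −0.8695·ln(0.01) = 4.004 s.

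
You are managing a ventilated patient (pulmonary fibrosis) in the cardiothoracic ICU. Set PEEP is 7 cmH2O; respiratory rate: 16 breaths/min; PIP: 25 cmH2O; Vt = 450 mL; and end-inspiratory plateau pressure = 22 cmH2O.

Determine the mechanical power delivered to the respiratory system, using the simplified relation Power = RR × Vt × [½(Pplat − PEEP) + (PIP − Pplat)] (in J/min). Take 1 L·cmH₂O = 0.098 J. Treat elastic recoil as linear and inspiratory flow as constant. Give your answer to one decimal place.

Per-breath work = Vt × [½(Pplat−PEEP) + (PIP−Pplat)] = 0.450 × [0.5×15.0 + 3.0] = 0.450 × 10.5 = 4.725 L·cmH2O.
Power = 16 × 4.725 = 75.6 L·cmH2O/min.
× 0.098 J/(L·cmH2O) → 7.409 J/min.

7.4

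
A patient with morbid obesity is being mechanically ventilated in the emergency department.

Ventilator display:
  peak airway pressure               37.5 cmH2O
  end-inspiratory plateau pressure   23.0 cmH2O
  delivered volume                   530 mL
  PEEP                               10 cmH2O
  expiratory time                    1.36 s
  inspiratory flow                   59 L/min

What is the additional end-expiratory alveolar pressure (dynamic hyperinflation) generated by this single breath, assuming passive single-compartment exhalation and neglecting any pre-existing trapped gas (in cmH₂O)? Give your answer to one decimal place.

1.4

Flow: 59 L/min ÷ 60 = 0.9833 L/s.
R = (PIP − Pplat)/V̇ = (37.5 − 23.0) / 0.9833 = 14.5/0.9833 = 14.746 cmH2O·s/L.
C = Vt/(Pplat − PEEP) = 530.0 / (23.0 − 10) = 530.0/13.0 = 40.769 mL/cmH2O.
τ = R × C = 14.746 × 0.04077 L/cmH2O = 0.6012 s.
Fraction remaining = e^(−Te/τ) = e^(−1.36/0.6012) = 0.1041; trapped volume = 530.0 × 0.1041 = 55.173 mL.
Additional alveolar pressure from trapping ≈ V_trapped / C = 55.173 / 40.769 = 1.353 cmH2O.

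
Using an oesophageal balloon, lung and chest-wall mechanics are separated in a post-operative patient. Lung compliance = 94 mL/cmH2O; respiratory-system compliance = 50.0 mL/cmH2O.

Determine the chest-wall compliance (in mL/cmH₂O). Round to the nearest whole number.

107

1/Ccw = 1/Crs − 1/CL.
1/Ccw = 1/50.0 − 1/94 = 0.009362.
Ccw = 106.81 mL/cmH2O.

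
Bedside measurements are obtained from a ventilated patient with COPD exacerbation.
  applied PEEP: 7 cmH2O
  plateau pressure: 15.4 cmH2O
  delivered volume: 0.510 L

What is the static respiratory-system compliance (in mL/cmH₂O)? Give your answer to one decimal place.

60.7

Cstat = Vt / (Pplat − PEEP) = 510 / (15.4 − 7) = 510 / 8.4 = 60.714 mL/cmH2O.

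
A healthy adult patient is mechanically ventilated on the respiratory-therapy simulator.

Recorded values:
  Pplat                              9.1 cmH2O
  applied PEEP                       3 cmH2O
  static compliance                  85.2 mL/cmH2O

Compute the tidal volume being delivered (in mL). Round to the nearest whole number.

Vt = Cstat × (Pplat − PEEP) = 85.2 × (9.1 − 3) = 85.2 × 6.1 = 519.72 mL.

520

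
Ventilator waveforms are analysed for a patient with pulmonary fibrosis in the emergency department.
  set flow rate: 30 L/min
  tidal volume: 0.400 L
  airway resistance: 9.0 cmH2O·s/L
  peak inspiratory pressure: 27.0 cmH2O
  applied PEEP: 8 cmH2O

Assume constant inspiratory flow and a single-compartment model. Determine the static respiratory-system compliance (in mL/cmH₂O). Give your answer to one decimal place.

27.6

Flow: 30 L/min ÷ 60 = 0.5 L/s.
Equation of motion (constant flow): PIP = Vt/C + R·V̇ + PEEP.
Vt/C = PIP − R·V̇ − PEEP = 27.0 − 9.0×0.5 − 8 = 27.0 − 4.5 − 8 = 14.5 cmH2O.
C = Vt / 14.5 = 400 / 14.5 = 27.586 mL/cmH2O.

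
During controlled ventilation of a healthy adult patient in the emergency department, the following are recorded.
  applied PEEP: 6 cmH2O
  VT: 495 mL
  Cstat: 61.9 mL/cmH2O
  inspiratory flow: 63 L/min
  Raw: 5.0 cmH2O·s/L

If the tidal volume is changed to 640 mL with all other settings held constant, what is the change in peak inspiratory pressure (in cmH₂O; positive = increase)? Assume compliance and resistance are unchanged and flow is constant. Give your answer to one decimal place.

2.3

PIP = Vt/C + R·V̇ + PEEP (constant-flow equation of motion).
Only the elastic term changes: ΔPIP = ΔVt / C = (640 − 495) / 61.9 = 2.342 cmH2O.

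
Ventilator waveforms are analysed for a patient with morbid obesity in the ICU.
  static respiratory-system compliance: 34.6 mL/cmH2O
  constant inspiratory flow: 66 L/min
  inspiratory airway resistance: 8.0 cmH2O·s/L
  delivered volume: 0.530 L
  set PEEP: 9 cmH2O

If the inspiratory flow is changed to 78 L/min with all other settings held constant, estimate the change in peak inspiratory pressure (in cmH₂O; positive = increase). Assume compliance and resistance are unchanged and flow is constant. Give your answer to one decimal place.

Flow: 66 L/min ÷ 60 = 1.1 L/s.
New flow: 78 L/min ÷ 60 = 1.3 L/s.
PIP = Vt/C + R·V̇ + PEEP (constant-flow equation of motion).
Only the resistive term changes: ΔPIP = R × ΔV̇ = 8.0 × (1.3 − 1.1) = 8.0 × 0.2 = 1.6 cmH2O.

1.6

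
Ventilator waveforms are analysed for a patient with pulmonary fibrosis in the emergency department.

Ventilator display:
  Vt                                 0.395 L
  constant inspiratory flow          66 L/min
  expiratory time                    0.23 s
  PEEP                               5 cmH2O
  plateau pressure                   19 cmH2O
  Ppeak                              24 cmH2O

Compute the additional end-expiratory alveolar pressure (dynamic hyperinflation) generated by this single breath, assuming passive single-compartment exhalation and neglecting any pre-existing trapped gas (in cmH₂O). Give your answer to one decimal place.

2.3

Flow: 66 L/min ÷ 60 = 1.1 L/s.
R = (PIP − Pplat)/V̇ = (24 − 19) / 1.1 = 5.0/1.1 = 4.545 cmH2O·s/L.
C = Vt/(Pplat − PEEP) = 395.0 / (19 − 5) = 395.0/14.0 = 28.214 mL/cmH2O.
τ = R × C = 4.545 × 0.02821 L/cmH2O = 0.1282 s.
Fraction remaining = e^(−Te/τ) = e^(−0.23/0.1282) = 0.1663; trapped volume = 395.0 × 0.1663 = 65.689 mL.
Additional alveolar pressure from trapping ≈ V_trapped / C = 65.689 / 28.214 = 2.328 cmH2O.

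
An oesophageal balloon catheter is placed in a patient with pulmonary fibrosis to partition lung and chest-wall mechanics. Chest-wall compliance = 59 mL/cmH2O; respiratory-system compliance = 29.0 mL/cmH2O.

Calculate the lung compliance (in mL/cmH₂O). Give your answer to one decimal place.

57.0

1/CL = 1/Crs − 1/Ccw.
1/CL = 1/29.0 − 1/59 = 0.01753.
CL = 57.045 mL/cmH2O.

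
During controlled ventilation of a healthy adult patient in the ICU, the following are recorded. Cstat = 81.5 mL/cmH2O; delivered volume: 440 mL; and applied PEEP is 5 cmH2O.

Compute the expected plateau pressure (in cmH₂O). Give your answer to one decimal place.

10.4

Pplat = PEEP + Vt / Cstat = 5 + 440 / 81.5 = 5 + 5.399 = 10.399 cmH2O.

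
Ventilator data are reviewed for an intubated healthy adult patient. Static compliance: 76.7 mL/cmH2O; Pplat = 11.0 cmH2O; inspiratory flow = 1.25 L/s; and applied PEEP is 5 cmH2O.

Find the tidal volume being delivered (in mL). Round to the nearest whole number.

460

Vt = Cstat × (Pplat − PEEP) = 76.7 × (11.0 − 5) = 76.7 × 6.0 = 460.2 mL.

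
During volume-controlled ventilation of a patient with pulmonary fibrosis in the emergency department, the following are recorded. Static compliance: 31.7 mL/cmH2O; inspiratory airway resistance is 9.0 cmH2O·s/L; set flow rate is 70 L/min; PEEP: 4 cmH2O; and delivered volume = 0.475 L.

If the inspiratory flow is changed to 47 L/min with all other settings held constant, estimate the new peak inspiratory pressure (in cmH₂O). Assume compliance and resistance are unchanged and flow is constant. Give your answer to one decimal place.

Flow: 70 L/min ÷ 60 = 1.1667 L/s.
New flow: 47 L/min ÷ 60 = 0.7833 L/s.
PIP = Vt/C + R·V̇ + PEEP (constant-flow equation of motion).
Only the resistive term changes: ΔPIP = R × ΔV̇ = 9.0 × (0.7833 − 1.1667) = 9.0 × -0.3834 = -3.451 cmH2O.
Original PIP = 475/31.7 + 9.0×1.1667 + 4 = 29.485 cmH2O; new PIP = 29.485 + (-3.451) = 26.034 cmH2O.

26.0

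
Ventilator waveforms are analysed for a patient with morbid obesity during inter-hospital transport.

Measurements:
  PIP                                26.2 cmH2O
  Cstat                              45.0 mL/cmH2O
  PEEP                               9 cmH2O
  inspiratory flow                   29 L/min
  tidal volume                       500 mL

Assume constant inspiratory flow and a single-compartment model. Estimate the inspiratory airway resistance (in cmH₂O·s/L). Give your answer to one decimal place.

12.6

Flow: 29 L/min ÷ 60 = 0.4833 L/s.
Equation of motion (constant flow): PIP = Vt/C + R·V̇ + PEEP.
R·V̇ = PIP − Vt/C − PEEP = 26.2 − 500/45.0 − 9 = 26.2 − 11.111 − 9 = 6.089 cmH2O.
R = 6.089 / 0.4833 = 12.599 cmH2O·s/L.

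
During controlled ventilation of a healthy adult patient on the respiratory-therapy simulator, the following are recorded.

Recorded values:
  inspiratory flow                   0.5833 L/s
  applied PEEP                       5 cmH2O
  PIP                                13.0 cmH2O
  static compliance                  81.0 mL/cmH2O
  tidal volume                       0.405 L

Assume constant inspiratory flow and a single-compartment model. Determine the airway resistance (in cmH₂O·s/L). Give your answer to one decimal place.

5.1

Equation of motion (constant flow): PIP = Vt/C + R·V̇ + PEEP.
R·V̇ = PIP − Vt/C − PEEP = 13.0 − 405/81.0 − 5 = 13.0 − 5.0 − 5 = 3.0 cmH2O.
R = 3.0 / 0.5833 = 5.143 cmH2O·s/L.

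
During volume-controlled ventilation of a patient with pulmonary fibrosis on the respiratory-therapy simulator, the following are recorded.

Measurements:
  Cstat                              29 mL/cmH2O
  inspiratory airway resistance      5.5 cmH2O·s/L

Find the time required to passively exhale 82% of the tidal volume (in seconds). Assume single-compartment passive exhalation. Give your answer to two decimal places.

0.27

τ = R × C = 5.5 × 29 mL/cmH2O = 5.5 × 0.029 L/cmH2O = 0.1595 s.
Exhaled fraction f = 1 − e^(−t/τ) → t = −τ·ln(1 − f) = −0.1595·ln(0.18) = 0.2735 s.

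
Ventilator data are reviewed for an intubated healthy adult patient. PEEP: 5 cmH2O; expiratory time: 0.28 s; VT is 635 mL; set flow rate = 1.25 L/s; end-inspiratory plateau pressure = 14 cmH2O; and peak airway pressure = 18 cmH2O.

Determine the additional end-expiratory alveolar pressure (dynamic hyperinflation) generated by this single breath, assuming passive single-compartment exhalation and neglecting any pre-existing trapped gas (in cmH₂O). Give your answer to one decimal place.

2.6

R = (PIP − Pplat)/V̇ = (18 − 14) / 1.25 = 4.0/1.25 = 3.2 cmH2O·s/L.
C = Vt/(Pplat − PEEP) = 635.0 / (14 − 5) = 635.0/9.0 = 70.556 mL/cmH2O.
τ = R × C = 3.2 × 0.07056 L/cmH2O = 0.2258 s.
Fraction remaining = e^(−Te/τ) = e^(−0.28/0.2258) = 0.2894; trapped volume = 635.0 × 0.2894 = 183.77 mL.
Additional alveolar pressure from trapping ≈ V_trapped / C = 183.77 / 70.556 = 2.605 cmH2O.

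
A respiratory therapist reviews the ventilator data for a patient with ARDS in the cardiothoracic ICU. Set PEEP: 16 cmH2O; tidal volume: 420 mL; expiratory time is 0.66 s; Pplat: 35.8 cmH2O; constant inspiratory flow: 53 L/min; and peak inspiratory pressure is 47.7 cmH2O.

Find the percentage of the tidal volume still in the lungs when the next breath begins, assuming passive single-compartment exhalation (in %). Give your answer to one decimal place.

Flow: 53 L/min ÷ 60 = 0.8833 L/s.
R = (PIP − Pplat)/V̇ = (47.7 − 35.8) / 0.8833 = 11.9/0.8833 = 13.472 cmH2O·s/L.
C = Vt/(Pplat − PEEP) = 420.0 / (35.8 − 16) = 420.0/19.8 = 21.212 mL/cmH2O.
τ = R × C = 13.472 × 0.02121 L/cmH2O = 0.2857 s.
Fraction remaining at end-expiration = e^(−Te/τ) = e^(−0.66/0.2857) = 0.09925 → 9.925%.

9.9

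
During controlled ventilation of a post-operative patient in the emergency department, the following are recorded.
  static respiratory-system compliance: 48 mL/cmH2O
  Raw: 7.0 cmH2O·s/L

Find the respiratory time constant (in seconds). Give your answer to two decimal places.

0.34

τ = R × C = 7.0 × 48 mL/cmH2O = 7.0 × 0.048 L/cmH2O = 0.336 s.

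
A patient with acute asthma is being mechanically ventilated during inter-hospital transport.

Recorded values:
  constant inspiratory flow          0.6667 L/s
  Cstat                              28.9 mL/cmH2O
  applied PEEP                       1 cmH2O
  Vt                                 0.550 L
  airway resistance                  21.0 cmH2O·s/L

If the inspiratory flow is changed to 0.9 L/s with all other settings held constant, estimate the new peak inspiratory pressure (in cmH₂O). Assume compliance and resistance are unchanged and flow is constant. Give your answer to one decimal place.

38.9

PIP = Vt/C + R·V̇ + PEEP (constant-flow equation of motion).
Only the resistive term changes: ΔPIP = R × ΔV̇ = 21.0 × (0.9 − 0.6667) = 21.0 × 0.2333 = 4.899 cmH2O.
Original PIP = 550/28.9 + 21.0×0.6667 + 1 = 34.032 cmH2O; new PIP = 34.032 + (4.899) = 38.931 cmH2O.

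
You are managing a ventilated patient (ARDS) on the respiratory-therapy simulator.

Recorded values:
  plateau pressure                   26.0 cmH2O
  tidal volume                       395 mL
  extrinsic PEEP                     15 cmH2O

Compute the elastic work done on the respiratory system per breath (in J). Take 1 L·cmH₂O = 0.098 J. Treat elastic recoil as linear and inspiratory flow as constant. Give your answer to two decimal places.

Elastic work ≈ ½ × (Pplat − PEEP) × Vt = 0.5 × (26.0 − 15) × 0.395 L = 0.5 × 11.0 × 0.395 = 2.173 L·cmH2O.
× 0.098 J/(L·cmH2O) → 0.213 J.

0.21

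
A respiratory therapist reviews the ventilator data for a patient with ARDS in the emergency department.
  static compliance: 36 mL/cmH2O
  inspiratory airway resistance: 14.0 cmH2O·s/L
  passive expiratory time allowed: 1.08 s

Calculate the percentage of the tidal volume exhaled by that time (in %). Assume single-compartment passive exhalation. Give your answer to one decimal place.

88.3

τ = R × C = 14.0 × 36 mL/cmH2O = 14.0 × 0.036 L/cmH2O = 0.504 s.
Passive exhalation: V(t)/V₀ = e^(−t/τ) = e^(−1.08/0.504) = 0.1173.
Fraction exhaled = 1 − 0.1173 = 0.8827 → 88.27%.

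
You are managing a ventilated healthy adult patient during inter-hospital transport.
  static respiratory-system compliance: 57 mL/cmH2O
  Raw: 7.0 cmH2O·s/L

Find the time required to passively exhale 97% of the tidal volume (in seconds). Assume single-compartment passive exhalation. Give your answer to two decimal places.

1.40

τ = R × C = 7.0 × 57 mL/cmH2O = 7.0 × 0.057 L/cmH2O = 0.399 s.
Exhaled fraction f = 1 − e^(−t/τ) → t = −τ·ln(1 − f) = −0.399·ln(0.03) = 1.399 s.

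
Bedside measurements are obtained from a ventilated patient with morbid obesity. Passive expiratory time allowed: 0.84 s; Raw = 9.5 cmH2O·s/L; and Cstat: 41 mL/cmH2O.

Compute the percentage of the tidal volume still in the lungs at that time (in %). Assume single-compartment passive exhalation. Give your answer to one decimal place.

11.6

τ = R × C = 9.5 × 41 mL/cmH2O = 9.5 × 0.041 L/cmH2O = 0.3895 s.
Passive exhalation: V(t)/V₀ = e^(−t/τ) = e^(−0.84/0.3895) = 0.1157.
Fraction remaining = 0.1157 → 11.57%.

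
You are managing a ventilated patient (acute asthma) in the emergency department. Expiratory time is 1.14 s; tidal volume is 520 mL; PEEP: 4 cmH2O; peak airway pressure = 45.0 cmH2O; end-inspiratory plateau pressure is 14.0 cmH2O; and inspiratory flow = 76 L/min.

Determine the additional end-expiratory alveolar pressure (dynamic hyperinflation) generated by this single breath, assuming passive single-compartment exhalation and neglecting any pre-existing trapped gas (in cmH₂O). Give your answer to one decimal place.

4.1

Flow: 76 L/min ÷ 60 = 1.2667 L/s.
R = (PIP − Pplat)/V̇ = (45.0 − 14.0) / 1.2667 = 31.0/1.2667 = 24.473 cmH2O·s/L.
C = Vt/(Pplat − PEEP) = 520.0 / (14.0 − 4) = 520.0/10.0 = 52.0 mL/cmH2O.
τ = R × C = 24.473 × 0.052 L/cmH2O = 1.273 s.
Fraction remaining = e^(−Te/τ) = e^(−1.14/1.273) = 0.4084; trapped volume = 520.0 × 0.4084 = 212.37 mL.
Additional alveolar pressure from trapping ≈ V_trapped / C = 212.37 / 52.0 = 4.084 cmH2O.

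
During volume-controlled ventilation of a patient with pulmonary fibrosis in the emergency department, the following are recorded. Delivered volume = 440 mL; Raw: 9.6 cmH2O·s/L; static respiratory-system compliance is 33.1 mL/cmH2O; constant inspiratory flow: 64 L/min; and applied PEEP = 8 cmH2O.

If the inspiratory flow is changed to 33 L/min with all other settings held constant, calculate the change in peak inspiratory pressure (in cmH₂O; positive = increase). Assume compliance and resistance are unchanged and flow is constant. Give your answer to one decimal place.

-5.0

Flow: 64 L/min ÷ 60 = 1.0667 L/s.
New flow: 33 L/min ÷ 60 = 0.55 L/s.
PIP = Vt/C + R·V̇ + PEEP (constant-flow equation of motion).
Only the resistive term changes: ΔPIP = R × ΔV̇ = 9.6 × (0.55 − 1.0667) = 9.6 × -0.5167 = -4.96 cmH2O.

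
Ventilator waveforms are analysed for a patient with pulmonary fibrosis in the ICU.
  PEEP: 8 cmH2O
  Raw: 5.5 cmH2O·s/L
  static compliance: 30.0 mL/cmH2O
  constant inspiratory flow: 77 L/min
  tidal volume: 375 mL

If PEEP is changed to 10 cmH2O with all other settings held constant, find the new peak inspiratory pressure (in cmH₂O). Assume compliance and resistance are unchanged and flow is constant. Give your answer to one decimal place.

29.6

Flow: 77 L/min ÷ 60 = 1.2833 L/s.
PIP = Vt/C + R·V̇ + PEEP (constant-flow equation of motion).
Only the baseline term changes: ΔPIP = ΔPEEP = 10 − 8 = 2.0 cmH2O.
Original PIP = 375/30.0 + 5.5×1.2833 + 8 = 27.558 cmH2O; new PIP = 27.558 + (2.0) = 29.558 cmH2O.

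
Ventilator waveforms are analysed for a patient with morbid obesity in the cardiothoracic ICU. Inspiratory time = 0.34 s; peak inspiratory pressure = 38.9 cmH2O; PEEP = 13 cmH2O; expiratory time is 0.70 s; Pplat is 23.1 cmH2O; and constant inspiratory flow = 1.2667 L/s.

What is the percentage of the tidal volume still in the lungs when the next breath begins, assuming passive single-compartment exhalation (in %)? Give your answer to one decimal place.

Vt = flow × Ti = 1.2667 L/s × 0.34 s × 1000 mL/L = 430.68 mL.
R = (PIP − Pplat)/V̇ = (38.9 − 23.1) / 1.2667 = 15.8/1.2667 = 12.473 cmH2O·s/L.
C = Vt/(Pplat − PEEP) = 430.68 / (23.1 − 13) = 430.68/10.1 = 42.642 mL/cmH2O.
τ = R × C = 12.473 × 0.04264 L/cmH2O = 0.5318 s.
Fraction remaining at end-expiration = e^(−Te/τ) = e^(−0.70/0.5318) = 0.2681 → 26.81%.

26.8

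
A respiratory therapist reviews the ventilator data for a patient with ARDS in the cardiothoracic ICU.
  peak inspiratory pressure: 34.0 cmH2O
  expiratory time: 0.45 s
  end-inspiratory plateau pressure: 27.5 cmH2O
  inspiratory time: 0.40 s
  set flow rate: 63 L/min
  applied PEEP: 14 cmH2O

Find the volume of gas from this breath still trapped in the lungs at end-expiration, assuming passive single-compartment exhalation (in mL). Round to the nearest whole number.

Flow: 63 L/min ÷ 60 = 1.05 L/s.
Vt = flow × Ti = 1.05 L/s × 0.40 s × 1000 mL/L = 420.0 mL.
R = (PIP − Pplat)/V̇ = (34.0 − 27.5) / 1.05 = 6.5/1.05 = 6.19 cmH2O·s/L.
C = Vt/(Pplat − PEEP) = 420.0 / (27.5 − 14) = 420.0/13.5 = 31.111 mL/cmH2O.
τ = R × C = 6.19 × 0.03111 L/cmH2O = 0.1926 s.
Fraction remaining = e^(−Te/τ) = e^(−0.45/0.1926) = 0.09667.
Trapped volume = 420.0 × 0.09667 = 40.601 mL.

41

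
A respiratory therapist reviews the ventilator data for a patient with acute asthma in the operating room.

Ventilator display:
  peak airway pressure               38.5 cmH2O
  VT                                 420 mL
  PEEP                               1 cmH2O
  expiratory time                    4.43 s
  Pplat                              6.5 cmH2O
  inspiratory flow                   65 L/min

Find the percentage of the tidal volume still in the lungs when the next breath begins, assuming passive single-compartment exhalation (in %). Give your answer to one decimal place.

14.0

Flow: 65 L/min ÷ 60 = 1.0833 L/s.
R = (PIP − Pplat)/V̇ = (38.5 − 6.5) / 1.0833 = 32.0/1.0833 = 29.539 cmH2O·s/L.
C = Vt/(Pplat − PEEP) = 420.0 / (6.5 − 1) = 420.0/5.5 = 76.364 mL/cmH2O.
τ = R × C = 29.539 × 0.07636 L/cmH2O = 2.256 s.
Fraction remaining at end-expiration = e^(−Te/τ) = e^(−4.43/2.256) = 0.1403 → 14.03%.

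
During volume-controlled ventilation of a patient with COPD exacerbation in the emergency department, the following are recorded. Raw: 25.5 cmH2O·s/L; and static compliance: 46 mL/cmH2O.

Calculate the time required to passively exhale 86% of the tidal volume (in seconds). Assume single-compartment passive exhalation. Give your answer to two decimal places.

τ = R × C = 25.5 × 46 mL/cmH2O = 25.5 × 0.046 L/cmH2O = 1.173 s.
Exhaled fraction f = 1 − e^(−t/τ) → t = −τ·ln(1 − f) = −1.173·ln(0.14) = 2.306 s.

2.31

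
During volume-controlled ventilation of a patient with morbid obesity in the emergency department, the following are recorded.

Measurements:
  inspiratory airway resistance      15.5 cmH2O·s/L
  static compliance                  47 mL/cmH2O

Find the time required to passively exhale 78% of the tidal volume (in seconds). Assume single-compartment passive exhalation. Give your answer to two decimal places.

1.10

τ = R × C = 15.5 × 47 mL/cmH2O = 15.5 × 0.047 L/cmH2O = 0.7285 s.
Exhaled fraction f = 1 − e^(−t/τ) → t = −τ·ln(1 − f) = −0.7285·ln(0.22) = 1.103 s.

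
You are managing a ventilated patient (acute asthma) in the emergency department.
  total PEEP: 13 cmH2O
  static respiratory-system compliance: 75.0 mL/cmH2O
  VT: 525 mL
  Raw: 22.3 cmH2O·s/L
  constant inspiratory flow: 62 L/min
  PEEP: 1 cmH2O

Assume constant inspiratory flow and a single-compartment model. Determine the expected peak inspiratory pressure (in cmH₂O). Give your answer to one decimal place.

43.0

Flow: 62 L/min ÷ 60 = 1.0333 L/s.
Total PEEP = 13 cmH2O (set 1 + intrinsic 12); this is the baseline alveolar pressure.
Equation of motion (constant flow): PIP = Vt/C + R·V̇ + PEEP.
PIP = 525/75.0 + 22.3×1.0333 + 13 = 7.0 + 23.043 + 13 = 43.043 cmH2O.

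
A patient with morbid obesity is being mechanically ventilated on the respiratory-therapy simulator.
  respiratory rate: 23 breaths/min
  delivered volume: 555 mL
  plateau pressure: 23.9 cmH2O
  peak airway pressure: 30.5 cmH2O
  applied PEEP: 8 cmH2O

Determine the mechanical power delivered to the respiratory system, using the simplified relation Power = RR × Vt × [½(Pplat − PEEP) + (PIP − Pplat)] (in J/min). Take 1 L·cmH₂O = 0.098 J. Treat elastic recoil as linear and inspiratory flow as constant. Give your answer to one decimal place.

Per-breath work = Vt × [½(Pplat−PEEP) + (PIP−Pplat)] = 0.555 × [0.5×15.9 + 6.6] = 0.555 × 14.55 = 8.075 L·cmH2O.
Power = 23 × 8.075 = 185.73 L·cmH2O/min.
× 0.098 J/(L·cmH2O) → 18.202 J/min.

18.2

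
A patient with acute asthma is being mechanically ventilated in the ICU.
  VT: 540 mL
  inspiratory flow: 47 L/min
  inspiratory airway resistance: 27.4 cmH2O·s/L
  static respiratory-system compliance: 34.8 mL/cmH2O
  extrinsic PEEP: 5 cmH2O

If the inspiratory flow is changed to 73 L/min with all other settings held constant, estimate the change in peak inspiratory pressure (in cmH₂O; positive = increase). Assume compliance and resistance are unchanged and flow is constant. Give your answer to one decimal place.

11.9

Flow: 47 L/min ÷ 60 = 0.7833 L/s.
New flow: 73 L/min ÷ 60 = 1.2167 L/s.
PIP = Vt/C + R·V̇ + PEEP (constant-flow equation of motion).
Only the resistive term changes: ΔPIP = R × ΔV̇ = 27.4 × (1.2167 − 0.7833) = 27.4 × 0.4334 = 11.875 cmH2O.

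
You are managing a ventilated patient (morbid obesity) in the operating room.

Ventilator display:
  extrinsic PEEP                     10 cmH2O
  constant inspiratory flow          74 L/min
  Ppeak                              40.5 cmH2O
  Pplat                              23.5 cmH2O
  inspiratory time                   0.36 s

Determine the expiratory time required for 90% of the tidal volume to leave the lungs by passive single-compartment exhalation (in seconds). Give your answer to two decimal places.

Flow: 74 L/min ÷ 60 = 1.2333 L/s.
Vt = flow × Ti = 1.2333 L/s × 0.36 s × 1000 mL/L = 443.99 mL.
R = (PIP − Pplat)/V̇ = (40.5 − 23.5) / 1.2333 = 17.0/1.2333 = 13.784 cmH2O·s/L.
C = Vt/(Pplat − PEEP) = 443.99 / (23.5 − 10) = 443.99/13.5 = 32.888 mL/cmH2O.
τ = R × C = 13.784 × 0.03289 L/cmH2O = 0.4534 s.
t = −τ·ln(1 − 0.90) = −0.4534·ln(0.1) = 1.044 s.

1.04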